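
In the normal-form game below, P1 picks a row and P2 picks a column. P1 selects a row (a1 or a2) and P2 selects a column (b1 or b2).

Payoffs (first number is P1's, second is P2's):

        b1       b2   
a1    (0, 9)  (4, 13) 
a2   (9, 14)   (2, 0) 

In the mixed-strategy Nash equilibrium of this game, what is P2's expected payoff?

First find p, the probability P1 plays a1, from P2's indifference between b1 and b2: 9p + 14(1−p) = 13p, giving p = 7/9.
Since P2 is indifferent in equilibrium, P2's expected payoff equals the payoff from either column against (7/9, 2/9). Using b1: 9(7/9) + 14(2/9) = 91/9.

91/9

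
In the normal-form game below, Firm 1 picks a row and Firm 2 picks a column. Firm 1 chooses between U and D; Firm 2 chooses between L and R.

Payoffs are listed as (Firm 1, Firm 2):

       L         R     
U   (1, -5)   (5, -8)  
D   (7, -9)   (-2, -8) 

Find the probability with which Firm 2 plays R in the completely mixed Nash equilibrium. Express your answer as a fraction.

6/13

Let c be the probability that Firm 2 plays L. In a completely mixed equilibrium, Firm 1 must be indifferent between U and D.
Firm 1's expected payoff from U is c + 5(1−c); from D it is 7c − 2(1−c).
Setting these equal: −4c + 5 = 9c − 2, so c = 7/13.
Therefore Firm 2 plays R with probability 1 − 7/13 = 6/13.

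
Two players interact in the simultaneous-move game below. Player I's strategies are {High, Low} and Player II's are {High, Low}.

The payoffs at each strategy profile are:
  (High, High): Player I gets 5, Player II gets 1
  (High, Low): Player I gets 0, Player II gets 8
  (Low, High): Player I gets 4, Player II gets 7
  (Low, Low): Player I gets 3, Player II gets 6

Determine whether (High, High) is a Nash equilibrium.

No

At (High, High), Player I earns 5; switching to Low would give 4, so Player I has no profitable deviation.
Player II earns 1; switching to Low would give 8, so Player II would deviate.
Since at least one player can profitably deviate, this is not a Nash equilibrium.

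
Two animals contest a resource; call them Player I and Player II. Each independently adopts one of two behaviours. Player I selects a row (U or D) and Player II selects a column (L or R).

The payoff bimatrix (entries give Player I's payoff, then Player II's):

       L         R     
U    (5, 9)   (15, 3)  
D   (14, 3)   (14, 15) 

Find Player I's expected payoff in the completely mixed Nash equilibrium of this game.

First find q, the probability Player II plays L, from Player I's indifference between U and D: 5q + 15(1−q) = 14q + 14(1−q), giving q = 1/10.
Since Player I is indifferent in equilibrium, Player I's expected payoff equals the payoff from either row against (1/10, 9/10). Using U: 5(1/10) + 15(9/10) = 14.

14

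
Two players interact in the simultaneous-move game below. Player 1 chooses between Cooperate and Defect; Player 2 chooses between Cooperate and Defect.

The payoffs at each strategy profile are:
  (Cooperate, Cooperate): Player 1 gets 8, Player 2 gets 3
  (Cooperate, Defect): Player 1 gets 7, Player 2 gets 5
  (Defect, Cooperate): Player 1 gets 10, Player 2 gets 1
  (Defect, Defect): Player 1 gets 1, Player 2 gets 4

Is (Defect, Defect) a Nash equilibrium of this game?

At (Defect, Defect), Player 1 earns 1; switching to Cooperate would give 7, so Player 1 would deviate.
Player 2 earns 4; switching to Cooperate would give 1, so Player 2 has no profitable deviation.
Since at least one player can profitably deviate, this is not a Nash equilibrium.

No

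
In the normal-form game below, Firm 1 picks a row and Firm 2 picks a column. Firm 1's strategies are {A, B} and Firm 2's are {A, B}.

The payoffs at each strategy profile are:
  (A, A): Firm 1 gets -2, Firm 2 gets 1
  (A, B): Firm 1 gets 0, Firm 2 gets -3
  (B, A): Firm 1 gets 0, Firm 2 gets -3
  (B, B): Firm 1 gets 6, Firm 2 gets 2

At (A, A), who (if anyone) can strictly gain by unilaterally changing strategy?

Firm 1 at (A, A) earns -2; deviating to B yields 0 — a strict improvement.
Firm 2 earns 1; deviating to B yields -3 — not better.
Only Firm 1 has a strictly profitable deviation.

Firm 1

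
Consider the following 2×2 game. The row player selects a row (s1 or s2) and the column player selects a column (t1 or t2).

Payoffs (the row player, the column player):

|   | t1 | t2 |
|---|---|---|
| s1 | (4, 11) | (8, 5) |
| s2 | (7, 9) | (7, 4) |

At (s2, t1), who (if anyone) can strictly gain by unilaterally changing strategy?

The row player at (s2, t1) earns 7; deviating to s1 yields 4 — not better.
The column player earns 9; deviating to t2 yields 4 — not better.
Neither player can strictly improve; the profile is a Nash equilibrium.

Neither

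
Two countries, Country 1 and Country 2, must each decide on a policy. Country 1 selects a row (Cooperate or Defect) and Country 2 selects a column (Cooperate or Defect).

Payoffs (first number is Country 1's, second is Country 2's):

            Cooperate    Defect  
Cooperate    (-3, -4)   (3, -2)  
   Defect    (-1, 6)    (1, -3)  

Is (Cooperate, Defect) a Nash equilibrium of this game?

At (Cooperate, Defect), Country 1 earns 3; switching to Defect would give 1, so Country 1 has no profitable deviation.
Country 2 earns -2; switching to Cooperate would give -4, so Country 2 has no profitable deviation.
Neither player can gain by a unilateral deviation, so this profile is a Nash equilibrium.

Yes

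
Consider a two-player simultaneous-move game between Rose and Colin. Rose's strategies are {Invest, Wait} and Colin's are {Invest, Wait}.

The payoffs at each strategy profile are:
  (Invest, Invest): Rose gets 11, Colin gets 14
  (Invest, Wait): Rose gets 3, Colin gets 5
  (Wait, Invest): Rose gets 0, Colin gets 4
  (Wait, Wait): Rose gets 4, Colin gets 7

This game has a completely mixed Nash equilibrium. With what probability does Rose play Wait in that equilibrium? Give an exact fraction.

Let p be the probability that Rose plays Invest. In a completely mixed equilibrium, Colin must be indifferent between Invest and Wait.
Colin's expected payoff from Invest is 14p + 4(1−p); from Wait it is 5p + 7(1−p).
Setting these equal: 10p + 4 = −2p + 7, so p = 1/4.
Therefore Rose plays Wait with probability 1 − 1/4 = 3/4.

3/4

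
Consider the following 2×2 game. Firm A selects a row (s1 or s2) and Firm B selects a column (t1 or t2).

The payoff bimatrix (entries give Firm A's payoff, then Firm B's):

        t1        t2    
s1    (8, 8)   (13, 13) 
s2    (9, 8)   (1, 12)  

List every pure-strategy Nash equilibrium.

(s1, t1): Firm A prefers s2 (9 > 8); Firm B prefers t2 (13 > 8) — not an equilibrium.
(s1, t2): Firm A gets 13 ≥ 1 from s2, and Firm B gets 13 ≥ 8 from t1 — Nash equilibrium.
(s2, t1): Firm B prefers t2 (12 > 8) — not an equilibrium.
(s2, t2): Firm A prefers s1 (13 > 1) — not an equilibrium.

(s1, t2)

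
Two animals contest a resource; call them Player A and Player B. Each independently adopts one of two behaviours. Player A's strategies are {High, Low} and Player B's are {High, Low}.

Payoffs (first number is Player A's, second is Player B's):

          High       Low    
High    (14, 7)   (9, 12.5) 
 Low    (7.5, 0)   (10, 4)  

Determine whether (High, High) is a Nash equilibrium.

At (High, High), Player A earns 14; switching to Low would give 7.5, so Player A has no profitable deviation.
Player B earns 7; switching to Low would give 12.5, so Player B would deviate.
Since at least one player can profitably deviate, this is not a Nash equilibrium.

No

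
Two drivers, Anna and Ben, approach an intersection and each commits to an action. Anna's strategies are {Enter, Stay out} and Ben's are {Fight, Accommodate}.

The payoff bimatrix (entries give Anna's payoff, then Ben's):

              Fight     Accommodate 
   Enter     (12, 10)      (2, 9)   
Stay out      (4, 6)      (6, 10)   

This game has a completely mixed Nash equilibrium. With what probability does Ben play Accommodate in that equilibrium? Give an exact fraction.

Let y be the probability that Ben plays Fight. In a completely mixed equilibrium, Anna must be indifferent between Enter and Stay out.
Anna's expected payoff from Enter is 12y + 2(1−y); from Stay out it is 4y + 6(1−y).
Setting these equal: 10y + 2 = −2y + 6, so y = 1/3.
Therefore Ben plays Accommodate with probability 1 − 1/3 = 2/3.

2/3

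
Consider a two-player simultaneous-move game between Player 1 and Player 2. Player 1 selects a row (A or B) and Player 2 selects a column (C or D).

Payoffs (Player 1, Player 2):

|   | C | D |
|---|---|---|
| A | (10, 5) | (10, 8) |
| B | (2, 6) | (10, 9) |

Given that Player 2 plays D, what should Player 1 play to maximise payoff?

either — both A and B are best responses

Against D, Player 1 earns 10 from A and 10 from B.
So either strategy is a best response.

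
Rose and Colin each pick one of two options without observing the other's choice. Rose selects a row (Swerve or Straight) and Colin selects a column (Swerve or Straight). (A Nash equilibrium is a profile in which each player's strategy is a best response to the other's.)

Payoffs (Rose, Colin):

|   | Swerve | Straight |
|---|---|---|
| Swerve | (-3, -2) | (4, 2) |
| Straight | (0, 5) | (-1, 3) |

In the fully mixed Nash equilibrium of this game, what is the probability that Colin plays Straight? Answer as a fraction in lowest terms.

3/8

Let q be the probability that Colin plays Swerve. In a completely mixed equilibrium, Rose must be indifferent between Swerve and Straight.
Rose's expected payoff from Swerve is −3q + 4(1−q); from Straight it is −(1−q).
Setting these equal: −7q + 4 = q − 1, so q = 5/8.
Therefore Colin plays Straight with probability 1 − 5/8 = 3/8.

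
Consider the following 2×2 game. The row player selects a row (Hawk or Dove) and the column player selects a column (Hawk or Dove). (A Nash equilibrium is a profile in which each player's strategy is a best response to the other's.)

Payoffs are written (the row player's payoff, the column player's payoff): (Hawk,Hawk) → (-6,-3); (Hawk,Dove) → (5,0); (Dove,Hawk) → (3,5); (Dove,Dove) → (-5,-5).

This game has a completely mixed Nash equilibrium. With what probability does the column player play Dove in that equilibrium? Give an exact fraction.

9/19

Let q be the probability that the column player plays Hawk. In a completely mixed equilibrium, the row player must be indifferent between Hawk and Dove.
The row player's expected payoff from Hawk is −6q + 5(1−q); from Dove it is 3q − 5(1−q).
Setting these equal: −11q + 5 = 8q − 5, so q = 10/19.
Therefore the column player plays Dove with probability 1 − 10/19 = 9/19.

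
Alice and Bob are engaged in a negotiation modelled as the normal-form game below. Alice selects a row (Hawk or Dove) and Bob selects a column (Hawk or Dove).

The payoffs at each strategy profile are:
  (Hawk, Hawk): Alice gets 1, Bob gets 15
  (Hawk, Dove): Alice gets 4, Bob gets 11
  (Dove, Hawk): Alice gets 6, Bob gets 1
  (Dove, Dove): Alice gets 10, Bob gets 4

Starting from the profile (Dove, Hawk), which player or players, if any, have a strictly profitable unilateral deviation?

Bob

Alice at (Dove, Hawk) earns 6; deviating to Hawk yields 1 — not better.
Bob earns 1; deviating to Dove yields 4 — a strict improvement.
Only Bob has a strictly profitable deviation.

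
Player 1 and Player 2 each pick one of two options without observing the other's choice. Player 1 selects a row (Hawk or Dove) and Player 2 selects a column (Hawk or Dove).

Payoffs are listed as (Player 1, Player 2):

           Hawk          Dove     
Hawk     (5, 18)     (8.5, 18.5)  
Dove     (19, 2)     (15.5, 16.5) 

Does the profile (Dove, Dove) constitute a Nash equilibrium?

At (Dove, Dove), Player 1 earns 15.5; switching to Hawk would give 8.5, so Player 1 has no profitable deviation.
Player 2 earns 16.5; switching to Hawk would give 2, so Player 2 has no profitable deviation.
Neither player can gain by a unilateral deviation, so this profile is a Nash equilibrium.

Yes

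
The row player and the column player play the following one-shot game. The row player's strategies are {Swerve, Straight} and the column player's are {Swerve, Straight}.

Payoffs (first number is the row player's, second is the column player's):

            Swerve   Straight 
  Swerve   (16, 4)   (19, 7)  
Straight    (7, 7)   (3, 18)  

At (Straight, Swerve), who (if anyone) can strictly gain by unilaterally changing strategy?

The row player at (Straight, Swerve) earns 7; deviating to Swerve yields 16 — a strict improvement.
The column player earns 7; deviating to Straight yields 18 — a strict improvement.
Both the row player and the column player have strictly profitable deviations.

Both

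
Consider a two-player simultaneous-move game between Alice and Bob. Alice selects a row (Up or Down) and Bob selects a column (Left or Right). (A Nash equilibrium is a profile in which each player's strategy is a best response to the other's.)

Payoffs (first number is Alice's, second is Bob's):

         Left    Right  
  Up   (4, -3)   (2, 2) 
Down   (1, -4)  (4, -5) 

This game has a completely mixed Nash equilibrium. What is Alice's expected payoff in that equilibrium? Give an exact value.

First find q, the probability Bob plays Left, from Alice's indifference between Up and Down: 4q + 2(1−q) = q + 4(1−q), giving q = 2/5.
Since Alice is indifferent in equilibrium, Alice's expected payoff equals the payoff from either row against (2/5, 3/5). Using Up: 4(2/5) + 2(3/5) = 14/5.

14/5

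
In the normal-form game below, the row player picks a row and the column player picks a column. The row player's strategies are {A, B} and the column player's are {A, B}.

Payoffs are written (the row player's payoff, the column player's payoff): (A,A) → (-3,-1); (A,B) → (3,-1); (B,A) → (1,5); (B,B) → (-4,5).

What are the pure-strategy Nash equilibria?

(A, A): the row player prefers B (1 > -3) — not an equilibrium.
(A, B): the row player gets 3 ≥ -4 from B, and the column player gets -1 ≥ -1 from A — Nash equilibrium.
(B, A): the row player gets 1 ≥ -3 from A, and the column player gets 5 ≥ 5 from B — Nash equilibrium.
(B, B): the row player prefers A (3 > -4) — not an equilibrium.

(A, B) and (B, A)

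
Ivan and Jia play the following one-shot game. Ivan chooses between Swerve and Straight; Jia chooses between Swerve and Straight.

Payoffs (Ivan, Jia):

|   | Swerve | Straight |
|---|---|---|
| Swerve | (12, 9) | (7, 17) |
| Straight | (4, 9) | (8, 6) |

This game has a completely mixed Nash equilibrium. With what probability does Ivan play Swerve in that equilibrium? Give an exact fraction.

Let p be the probability that Ivan plays Swerve. In a completely mixed equilibrium, Jia must be indifferent between Swerve and Straight.
Jia's expected payoff from Swerve is 9p + 9(1−p); from Straight it is 17p + 6(1−p).
Setting these equal: 9 = 11p + 6, so p = 3/11.

3/11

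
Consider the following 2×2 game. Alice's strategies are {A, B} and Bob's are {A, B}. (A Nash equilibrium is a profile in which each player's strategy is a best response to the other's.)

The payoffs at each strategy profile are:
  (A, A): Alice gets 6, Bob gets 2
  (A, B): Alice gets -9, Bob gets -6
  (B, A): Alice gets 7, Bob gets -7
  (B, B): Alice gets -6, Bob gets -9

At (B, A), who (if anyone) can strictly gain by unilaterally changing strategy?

Neither

Alice at (B, A) earns 7; deviating to A yields 6 — not better.
Bob earns -7; deviating to B yields -9 — not better.
Neither player can strictly improve; the profile is a Nash equilibrium.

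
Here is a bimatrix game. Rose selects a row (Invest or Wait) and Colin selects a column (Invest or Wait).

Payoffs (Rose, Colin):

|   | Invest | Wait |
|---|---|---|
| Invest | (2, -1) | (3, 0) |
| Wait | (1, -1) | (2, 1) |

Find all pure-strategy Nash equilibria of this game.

(Invest, Wait)

(Invest, Invest): Colin prefers Wait (0 > -1) — not an equilibrium.
(Invest, Wait): Rose gets 3 ≥ 2 from Wait, and Colin gets 0 ≥ -1 from Invest — Nash equilibrium.
(Wait, Invest): Rose prefers Invest (2 > 1); Colin prefers Wait (1 > -1) — not an equilibrium.
(Wait, Wait): Rose prefers Invest (3 > 2) — not an equilibrium.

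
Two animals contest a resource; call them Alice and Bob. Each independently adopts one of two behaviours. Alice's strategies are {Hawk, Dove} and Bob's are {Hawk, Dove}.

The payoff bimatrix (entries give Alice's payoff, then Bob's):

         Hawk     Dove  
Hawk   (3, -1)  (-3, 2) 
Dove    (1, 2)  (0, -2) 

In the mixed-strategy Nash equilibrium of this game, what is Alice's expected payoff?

3/5

First find y, the probability Bob plays Hawk, from Alice's indifference between Hawk and Dove: 3y − 3(1−y) = y, giving y = 3/5.
Since Alice is indifferent in equilibrium, Alice's expected payoff equals the payoff from either row against (3/5, 2/5). Using Hawk: 3(3/5) − 3(2/5) = 3/5.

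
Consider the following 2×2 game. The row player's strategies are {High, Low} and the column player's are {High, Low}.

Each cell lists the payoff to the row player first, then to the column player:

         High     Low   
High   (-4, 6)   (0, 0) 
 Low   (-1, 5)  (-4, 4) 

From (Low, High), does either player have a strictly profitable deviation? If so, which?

The row player at (Low, High) earns -1; deviating to High yields -4 — not better.
The column player earns 5; deviating to Low yields 4 — not better.
Neither player can strictly improve; the profile is a Nash equilibrium.

Neither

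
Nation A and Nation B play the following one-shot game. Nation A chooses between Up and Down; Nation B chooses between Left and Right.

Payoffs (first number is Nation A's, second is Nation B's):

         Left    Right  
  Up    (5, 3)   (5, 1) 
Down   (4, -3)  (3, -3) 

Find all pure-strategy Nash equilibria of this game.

(Up, Left): Nation A gets 5 ≥ 4 from Down, and Nation B gets 3 ≥ 1 from Right — Nash equilibrium.
(Up, Right): Nation B prefers Left (3 > 1) — not an equilibrium.
(Down, Left): Nation A prefers Up (5 > 4) — not an equilibrium.
(Down, Right): Nation A prefers Up (5 > 3) — not an equilibrium.

(Up, Left)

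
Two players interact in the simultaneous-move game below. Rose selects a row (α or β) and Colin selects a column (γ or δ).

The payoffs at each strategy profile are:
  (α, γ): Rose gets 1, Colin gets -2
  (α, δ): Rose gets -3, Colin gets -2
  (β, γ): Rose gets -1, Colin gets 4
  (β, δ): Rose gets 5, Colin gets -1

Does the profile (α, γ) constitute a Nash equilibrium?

At (α, γ), Rose earns 1; switching to β would give -1, so Rose has no profitable deviation.
Colin earns -2; switching to δ would give -2, so Colin has no profitable deviation.
Neither player can gain by a unilateral deviation, so this profile is a Nash equilibrium.

Yes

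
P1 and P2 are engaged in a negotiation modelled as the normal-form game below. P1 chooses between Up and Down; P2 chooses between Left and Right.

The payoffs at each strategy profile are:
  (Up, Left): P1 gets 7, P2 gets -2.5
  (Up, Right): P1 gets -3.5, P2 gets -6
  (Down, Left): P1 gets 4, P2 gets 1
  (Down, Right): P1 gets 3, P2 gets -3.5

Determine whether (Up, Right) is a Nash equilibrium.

No

At (Up, Right), P1 earns -3.5; switching to Down would give 3, so P1 would deviate.
P2 earns -6; switching to Left would give -2.5, so P2 would deviate.
Since at least one player can profitably deviate, this is not a Nash equilibrium.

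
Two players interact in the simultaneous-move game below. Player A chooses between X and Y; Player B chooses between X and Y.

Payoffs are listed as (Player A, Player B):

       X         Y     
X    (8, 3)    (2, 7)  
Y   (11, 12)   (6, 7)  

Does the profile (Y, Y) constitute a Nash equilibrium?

At (Y, Y), Player A earns 6; switching to X would give 2, so Player A has no profitable deviation.
Player B earns 7; switching to X would give 12, so Player B would deviate.
Since at least one player can profitably deviate, this is not a Nash equilibrium.

No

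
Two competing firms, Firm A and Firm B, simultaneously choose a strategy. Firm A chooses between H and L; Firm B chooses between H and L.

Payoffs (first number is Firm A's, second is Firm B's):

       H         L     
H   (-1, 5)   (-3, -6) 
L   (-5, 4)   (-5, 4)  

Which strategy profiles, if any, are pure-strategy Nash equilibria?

(H, H): Firm A gets -1 ≥ -5 from L, and Firm B gets 5 ≥ -6 from L — Nash equilibrium.
(H, L): Firm B prefers H (5 > -6) — not an equilibrium.
(L, H): Firm A prefers H (-1 > -5) — not an equilibrium.
(L, L): Firm A prefers H (-3 > -5) — not an equilibrium.

(H, H)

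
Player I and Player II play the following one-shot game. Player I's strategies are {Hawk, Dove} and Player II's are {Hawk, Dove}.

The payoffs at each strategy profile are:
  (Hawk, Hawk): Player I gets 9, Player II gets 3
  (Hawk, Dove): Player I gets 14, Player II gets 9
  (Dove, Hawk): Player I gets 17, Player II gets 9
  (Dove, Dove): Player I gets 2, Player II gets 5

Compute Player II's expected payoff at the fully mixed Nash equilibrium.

33/5

First find x, the probability Player I plays Hawk, from Player II's indifference between Hawk and Dove: 3x + 9(1−x) = 9x + 5(1−x), giving x = 2/5.
Since Player II is indifferent in equilibrium, Player II's expected payoff equals the payoff from either column against (2/5, 3/5). Using Hawk: 3(2/5) + 9(3/5) = 33/5.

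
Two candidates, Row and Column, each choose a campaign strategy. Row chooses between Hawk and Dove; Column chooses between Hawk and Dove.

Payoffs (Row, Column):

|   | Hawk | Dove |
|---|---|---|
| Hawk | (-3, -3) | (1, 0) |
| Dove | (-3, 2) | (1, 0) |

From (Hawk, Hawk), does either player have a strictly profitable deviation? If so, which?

Row at (Hawk, Hawk) earns -3; deviating to Dove yields -3 — not better.
Column earns -3; deviating to Dove yields 0 — a strict improvement.
Only Column has a strictly profitable deviation.

Column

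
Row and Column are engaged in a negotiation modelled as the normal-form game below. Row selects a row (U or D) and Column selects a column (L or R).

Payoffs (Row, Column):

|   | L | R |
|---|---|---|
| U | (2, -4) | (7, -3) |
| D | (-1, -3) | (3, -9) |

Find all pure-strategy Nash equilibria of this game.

(U, L): Column prefers R (-3 > -4) — not an equilibrium.
(U, R): Row gets 7 ≥ 3 from D, and Column gets -3 ≥ -4 from L — Nash equilibrium.
(D, L): Row prefers U (2 > -1) — not an equilibrium.
(D, R): Row prefers U (7 > 3); Column prefers L (-3 > -9) — not an equilibrium.

(U, R)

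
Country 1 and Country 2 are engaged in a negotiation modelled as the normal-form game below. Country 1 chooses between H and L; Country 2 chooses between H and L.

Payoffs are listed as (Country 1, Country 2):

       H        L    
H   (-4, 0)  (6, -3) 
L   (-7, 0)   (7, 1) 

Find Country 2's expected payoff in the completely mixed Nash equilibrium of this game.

First find x, the probability Country 1 plays H, from Country 2's indifference between H and L: 0 = −3x + (1−x), giving x = 1/4.
Since Country 2 is indifferent in equilibrium, Country 2's expected payoff equals the payoff from either column against (1/4, 3/4). Using H: 0 = 0.

0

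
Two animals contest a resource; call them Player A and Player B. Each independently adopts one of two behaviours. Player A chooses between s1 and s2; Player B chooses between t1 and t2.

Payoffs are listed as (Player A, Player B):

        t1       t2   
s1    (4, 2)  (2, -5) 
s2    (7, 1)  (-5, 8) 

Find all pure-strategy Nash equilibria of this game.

(s1, t1): Player A prefers s2 (7 > 4) — not an equilibrium.
(s1, t2): Player B prefers t1 (2 > -5) — not an equilibrium.
(s2, t1): Player B prefers t2 (8 > 1) — not an equilibrium.
(s2, t2): Player A prefers s1 (2 > -5) — not an equilibrium.

none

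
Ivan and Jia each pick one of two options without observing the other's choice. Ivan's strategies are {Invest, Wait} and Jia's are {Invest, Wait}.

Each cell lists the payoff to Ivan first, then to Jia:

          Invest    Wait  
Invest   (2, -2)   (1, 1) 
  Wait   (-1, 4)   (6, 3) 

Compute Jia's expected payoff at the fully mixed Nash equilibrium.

5/2

First find p, the probability Ivan plays Invest, from Jia's indifference between Invest and Wait: −2p + 4(1−p) = p + 3(1−p), giving p = 1/4.
Since Jia is indifferent in equilibrium, Jia's expected payoff equals the payoff from either column against (1/4, 3/4). Using Invest: −2(1/4) + 4(3/4) = 5/2.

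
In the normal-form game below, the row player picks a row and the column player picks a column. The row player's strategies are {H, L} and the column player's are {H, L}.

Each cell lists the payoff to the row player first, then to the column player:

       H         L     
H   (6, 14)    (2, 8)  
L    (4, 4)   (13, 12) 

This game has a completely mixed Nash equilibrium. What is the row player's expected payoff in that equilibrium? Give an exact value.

70/13

First find y, the probability the column player plays H, from the row player's indifference between H and L: 6y + 2(1−y) = 4y + 13(1−y), giving y = 11/13.
Since the row player is indifferent in equilibrium, the row player's expected payoff equals the payoff from either row against (11/13, 2/13). Using H: 6(11/13) + 2(2/13) = 70/13.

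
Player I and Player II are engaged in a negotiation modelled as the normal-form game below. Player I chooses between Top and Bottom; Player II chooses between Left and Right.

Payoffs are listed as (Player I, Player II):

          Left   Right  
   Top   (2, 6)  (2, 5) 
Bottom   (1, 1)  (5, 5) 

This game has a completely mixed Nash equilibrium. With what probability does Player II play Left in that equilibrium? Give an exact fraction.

3/4

Let q be the probability that Player II plays Left. In a completely mixed equilibrium, Player I must be indifferent between Top and Bottom.
Player I's expected payoff from Top is 2q + 2(1−q); from Bottom it is q + 5(1−q).
Setting these equal: 2 = −4q + 5, so q = 3/4.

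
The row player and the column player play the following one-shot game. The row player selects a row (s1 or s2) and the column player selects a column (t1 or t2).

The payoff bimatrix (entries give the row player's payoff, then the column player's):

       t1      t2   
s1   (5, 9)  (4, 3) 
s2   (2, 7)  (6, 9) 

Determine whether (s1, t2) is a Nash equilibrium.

At (s1, t2), the row player earns 4; switching to s2 would give 6, so the row player would deviate.
The column player earns 3; switching to t1 would give 9, so the column player would deviate.
Since at least one player can profitably deviate, this is not a Nash equilibrium.

No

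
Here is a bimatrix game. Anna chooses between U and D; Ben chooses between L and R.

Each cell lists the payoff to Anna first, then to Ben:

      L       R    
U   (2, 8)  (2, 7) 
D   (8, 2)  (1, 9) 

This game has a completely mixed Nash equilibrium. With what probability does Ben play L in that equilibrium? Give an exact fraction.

1/7

Let y be the probability that Ben plays L. In a completely mixed equilibrium, Anna must be indifferent between U and D.
Anna's expected payoff from U is 2y + 2(1−y); from D it is 8y + (1−y).
Setting these equal: 2 = 7y + 1, so y = 1/7.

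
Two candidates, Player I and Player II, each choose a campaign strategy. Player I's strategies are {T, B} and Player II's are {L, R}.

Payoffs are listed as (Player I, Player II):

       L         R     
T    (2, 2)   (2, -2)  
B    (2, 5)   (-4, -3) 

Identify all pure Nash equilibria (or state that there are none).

(T, L) and (B, L)

(T, L): Player I gets 2 ≥ 2 from B, and Player II gets 2 ≥ -2 from R — Nash equilibrium.
(T, R): Player II prefers L (2 > -2) — not an equilibrium.
(B, L): Player I gets 2 ≥ 2 from T, and Player II gets 5 ≥ -3 from R — Nash equilibrium.
(B, R): Player I prefers T (2 > -4); Player II prefers L (5 > -3) — not an equilibrium.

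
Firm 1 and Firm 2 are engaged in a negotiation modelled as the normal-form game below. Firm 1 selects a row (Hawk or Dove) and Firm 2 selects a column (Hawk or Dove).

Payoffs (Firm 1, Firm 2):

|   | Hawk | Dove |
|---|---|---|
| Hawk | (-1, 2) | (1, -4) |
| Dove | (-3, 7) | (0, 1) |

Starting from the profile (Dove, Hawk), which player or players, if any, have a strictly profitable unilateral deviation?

Firm 1 at (Dove, Hawk) earns -3; deviating to Hawk yields -1 — a strict improvement.
Firm 2 earns 7; deviating to Dove yields 1 — not better.
Only Firm 1 has a strictly profitable deviation.

Firm 1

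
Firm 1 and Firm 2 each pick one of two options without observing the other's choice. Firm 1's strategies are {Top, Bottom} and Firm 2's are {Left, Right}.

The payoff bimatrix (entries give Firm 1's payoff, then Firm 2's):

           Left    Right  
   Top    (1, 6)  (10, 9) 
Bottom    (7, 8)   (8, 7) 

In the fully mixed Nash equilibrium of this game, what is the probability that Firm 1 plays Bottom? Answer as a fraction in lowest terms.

Let x be the probability that Firm 1 plays Top. In a completely mixed equilibrium, Firm 2 must be indifferent between Left and Right.
Firm 2's expected payoff from Left is 6x + 8(1−x); from Right it is 9x + 7(1−x).
Setting these equal: −2x + 8 = 2x + 7, so x = 1/4.
Therefore Firm 1 plays Bottom with probability 1 − 1/4 = 3/4.

3/4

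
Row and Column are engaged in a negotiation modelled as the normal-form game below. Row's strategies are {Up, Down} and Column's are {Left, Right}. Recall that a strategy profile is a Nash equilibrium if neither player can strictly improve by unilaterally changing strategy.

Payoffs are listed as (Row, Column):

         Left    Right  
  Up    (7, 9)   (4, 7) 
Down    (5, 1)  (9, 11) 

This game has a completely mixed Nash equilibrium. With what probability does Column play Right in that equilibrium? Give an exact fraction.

2/7

Let q be the probability that Column plays Left. In a completely mixed equilibrium, Row must be indifferent between Up and Down.
Row's expected payoff from Up is 7q + 4(1−q); from Down it is 5q + 9(1−q).
Setting these equal: 3q + 4 = −4q + 9, so q = 5/7.
Therefore Column plays Right with probability 1 − 5/7 = 2/7.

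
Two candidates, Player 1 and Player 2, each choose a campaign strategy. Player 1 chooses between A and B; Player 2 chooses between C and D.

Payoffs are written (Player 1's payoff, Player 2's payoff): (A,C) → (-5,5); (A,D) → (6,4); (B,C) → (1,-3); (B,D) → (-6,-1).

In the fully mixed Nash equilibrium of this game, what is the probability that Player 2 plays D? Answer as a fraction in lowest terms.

Let y be the probability that Player 2 plays C. In a completely mixed equilibrium, Player 1 must be indifferent between A and B.
Player 1's expected payoff from A is −5y + 6(1−y); from B it is y − 6(1−y).
Setting these equal: −11y + 6 = 7y − 6, so y = 2/3.
Therefore Player 2 plays D with probability 1 − 2/3 = 1/3.

1/3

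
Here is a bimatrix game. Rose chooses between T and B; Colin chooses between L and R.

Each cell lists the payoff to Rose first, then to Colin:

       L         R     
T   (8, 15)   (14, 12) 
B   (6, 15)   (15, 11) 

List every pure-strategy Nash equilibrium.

(T, L)

(T, L): Rose gets 8 ≥ 6 from B, and Colin gets 15 ≥ 12 from R — Nash equilibrium.
(T, R): Rose prefers B (15 > 14); Colin prefers L (15 > 12) — not an equilibrium.
(B, L): Rose prefers T (8 > 6) — not an equilibrium.
(B, R): Colin prefers L (15 > 11) — not an equilibrium.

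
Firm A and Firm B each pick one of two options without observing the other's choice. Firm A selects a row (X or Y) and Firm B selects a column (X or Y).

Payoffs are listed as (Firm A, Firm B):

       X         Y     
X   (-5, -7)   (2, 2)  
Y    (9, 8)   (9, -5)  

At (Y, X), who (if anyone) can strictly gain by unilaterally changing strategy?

Firm A at (Y, X) earns 9; deviating to X yields -5 — not better.
Firm B earns 8; deviating to Y yields -5 — not better.
Neither player can strictly improve; the profile is a Nash equilibrium.

Neither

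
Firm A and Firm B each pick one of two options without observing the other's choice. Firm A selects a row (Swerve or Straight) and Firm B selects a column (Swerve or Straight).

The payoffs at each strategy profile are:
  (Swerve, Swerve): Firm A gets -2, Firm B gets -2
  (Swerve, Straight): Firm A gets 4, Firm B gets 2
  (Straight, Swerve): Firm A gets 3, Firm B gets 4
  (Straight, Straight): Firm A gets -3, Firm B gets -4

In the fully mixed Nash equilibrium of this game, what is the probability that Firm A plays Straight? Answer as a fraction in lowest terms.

Let p be the probability that Firm A plays Swerve. In a completely mixed equilibrium, Firm B must be indifferent between Swerve and Straight.
Firm B's expected payoff from Swerve is −2p + 4(1−p); from Straight it is 2p − 4(1−p).
Setting these equal: −6p + 4 = 6p − 4, so p = 2/3.
Therefore Firm A plays Straight with probability 1 − 2/3 = 1/3.

1/3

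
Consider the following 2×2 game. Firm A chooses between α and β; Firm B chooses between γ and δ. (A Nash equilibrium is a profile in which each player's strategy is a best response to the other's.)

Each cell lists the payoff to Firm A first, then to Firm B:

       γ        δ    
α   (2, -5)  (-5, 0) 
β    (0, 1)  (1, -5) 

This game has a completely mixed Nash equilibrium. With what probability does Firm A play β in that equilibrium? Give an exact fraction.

Let r be the probability that Firm A plays α. In a completely mixed equilibrium, Firm B must be indifferent between γ and δ.
Firm B's expected payoff from γ is −5r + (1−r); from δ it is −5(1−r).
Setting these equal: −6r + 1 = 5r − 5, so r = 6/11.
Therefore Firm A plays β with probability 1 − 6/11 = 5/11.

5/11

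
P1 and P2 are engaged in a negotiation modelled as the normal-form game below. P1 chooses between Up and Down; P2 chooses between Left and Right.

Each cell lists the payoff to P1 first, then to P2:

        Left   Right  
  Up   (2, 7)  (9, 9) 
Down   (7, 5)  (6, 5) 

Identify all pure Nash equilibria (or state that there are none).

(Up, Left): P1 prefers Down (7 > 2); P2 prefers Right (9 > 7) — not an equilibrium.
(Up, Right): P1 gets 9 ≥ 6 from Down, and P2 gets 9 ≥ 7 from Left — Nash equilibrium.
(Down, Left): P1 gets 7 ≥ 2 from Up, and P2 gets 5 ≥ 5 from Right — Nash equilibrium.
(Down, Right): P1 prefers Up (9 > 6) — not an equilibrium.

(Up, Right) and (Down, Left)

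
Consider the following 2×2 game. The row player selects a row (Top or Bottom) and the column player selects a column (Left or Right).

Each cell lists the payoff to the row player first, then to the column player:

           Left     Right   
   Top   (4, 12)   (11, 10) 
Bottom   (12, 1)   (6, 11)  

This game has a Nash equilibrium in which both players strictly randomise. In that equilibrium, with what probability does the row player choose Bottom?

1/6

Let r be the probability that the row player plays Top. In a completely mixed equilibrium, the column player must be indifferent between Left and Right.
The column player's expected payoff from Left is 12r + (1−r); from Right it is 10r + 11(1−r).
Setting these equal: 11r + 1 = −r + 11, so r = 5/6.
Therefore the row player plays Bottom with probability 1 − 5/6 = 1/6.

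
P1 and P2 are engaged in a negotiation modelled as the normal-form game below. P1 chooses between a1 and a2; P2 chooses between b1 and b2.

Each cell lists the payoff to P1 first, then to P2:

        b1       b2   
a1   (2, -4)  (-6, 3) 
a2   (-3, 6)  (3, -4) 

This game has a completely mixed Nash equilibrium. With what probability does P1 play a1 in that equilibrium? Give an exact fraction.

Let p be the probability that P1 plays a1. In a completely mixed equilibrium, P2 must be indifferent between b1 and b2.
P2's expected payoff from b1 is −4p + 6(1−p); from b2 it is 3p − 4(1−p).
Setting these equal: −10p + 6 = 7p − 4, so p = 10/17.

10/17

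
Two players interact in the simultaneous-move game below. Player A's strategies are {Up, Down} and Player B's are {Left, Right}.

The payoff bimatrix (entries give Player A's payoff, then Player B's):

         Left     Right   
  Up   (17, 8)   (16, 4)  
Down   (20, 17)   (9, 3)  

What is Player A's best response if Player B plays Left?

Against Left, Player A earns 17 from Up and 20 from Down.
So Down is the best response.

Down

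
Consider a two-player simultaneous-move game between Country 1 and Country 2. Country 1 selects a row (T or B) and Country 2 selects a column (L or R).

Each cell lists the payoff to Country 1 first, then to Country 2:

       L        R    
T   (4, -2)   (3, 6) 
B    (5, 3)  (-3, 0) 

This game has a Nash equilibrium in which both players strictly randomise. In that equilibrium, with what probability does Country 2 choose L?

6/7

Let y be the probability that Country 2 plays L. In a completely mixed equilibrium, Country 1 must be indifferent between T and B.
Country 1's expected payoff from T is 4y + 3(1−y); from B it is 5y − 3(1−y).
Setting these equal: y + 3 = 8y − 3, so y = 6/7.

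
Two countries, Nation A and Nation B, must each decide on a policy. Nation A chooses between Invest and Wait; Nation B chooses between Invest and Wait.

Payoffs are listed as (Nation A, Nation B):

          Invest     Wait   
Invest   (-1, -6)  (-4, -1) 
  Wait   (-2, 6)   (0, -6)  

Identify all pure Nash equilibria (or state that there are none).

(Invest, Invest): Nation B prefers Wait (-1 > -6) — not an equilibrium.
(Invest, Wait): Nation A prefers Wait (0 > -4) — not an equilibrium.
(Wait, Invest): Nation A prefers Invest (-1 > -2) — not an equilibrium.
(Wait, Wait): Nation B prefers Invest (6 > -6) — not an equilibrium.

none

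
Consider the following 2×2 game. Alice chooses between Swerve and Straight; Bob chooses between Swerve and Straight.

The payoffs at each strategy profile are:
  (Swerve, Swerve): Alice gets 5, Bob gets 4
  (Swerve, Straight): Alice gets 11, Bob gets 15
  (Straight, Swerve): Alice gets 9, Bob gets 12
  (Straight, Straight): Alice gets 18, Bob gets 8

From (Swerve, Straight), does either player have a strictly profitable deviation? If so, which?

Alice

Alice at (Swerve, Straight) earns 11; deviating to Straight yields 18 — a strict improvement.
Bob earns 15; deviating to Swerve yields 4 — not better.
Only Alice has a strictly profitable deviation.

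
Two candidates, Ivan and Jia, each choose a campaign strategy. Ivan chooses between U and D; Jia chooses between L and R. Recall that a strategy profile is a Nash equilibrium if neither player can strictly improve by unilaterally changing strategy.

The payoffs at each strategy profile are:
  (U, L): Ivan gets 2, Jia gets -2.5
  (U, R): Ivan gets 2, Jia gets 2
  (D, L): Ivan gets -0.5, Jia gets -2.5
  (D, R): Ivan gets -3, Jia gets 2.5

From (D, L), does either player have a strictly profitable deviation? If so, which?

Both

Ivan at (D, L) earns -0.5; deviating to U yields 2 — a strict improvement.
Jia earns -2.5; deviating to R yields 2.5 — a strict improvement.
Both Ivan and Jia have strictly profitable deviations.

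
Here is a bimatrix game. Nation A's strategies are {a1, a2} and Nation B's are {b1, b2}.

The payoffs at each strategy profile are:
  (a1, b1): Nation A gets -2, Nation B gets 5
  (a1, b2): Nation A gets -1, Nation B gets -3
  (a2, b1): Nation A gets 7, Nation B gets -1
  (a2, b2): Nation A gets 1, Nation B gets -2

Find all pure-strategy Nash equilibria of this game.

(a1, b1): Nation A prefers a2 (7 > -2) — not an equilibrium.
(a1, b2): Nation A prefers a2 (1 > -1); Nation B prefers b1 (5 > -3) — not an equilibrium.
(a2, b1): Nation A gets 7 ≥ -2 from a1, and Nation B gets -1 ≥ -2 from b2 — Nash equilibrium.
(a2, b2): Nation B prefers b1 (-1 > -2) — not an equilibrium.

(a2, b1)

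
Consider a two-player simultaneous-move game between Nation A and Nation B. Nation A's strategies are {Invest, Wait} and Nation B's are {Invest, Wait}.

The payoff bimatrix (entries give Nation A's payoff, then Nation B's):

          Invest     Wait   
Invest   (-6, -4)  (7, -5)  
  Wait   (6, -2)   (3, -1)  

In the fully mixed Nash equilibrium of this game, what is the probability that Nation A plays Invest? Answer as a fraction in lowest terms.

1/2

Let x be the probability that Nation A plays Invest. In a completely mixed equilibrium, Nation B must be indifferent between Invest and Wait.
Nation B's expected payoff from Invest is −4x − 2(1−x); from Wait it is −5x − (1−x).
Setting these equal: −2x − 2 = −4x − 1, so x = 1/2.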